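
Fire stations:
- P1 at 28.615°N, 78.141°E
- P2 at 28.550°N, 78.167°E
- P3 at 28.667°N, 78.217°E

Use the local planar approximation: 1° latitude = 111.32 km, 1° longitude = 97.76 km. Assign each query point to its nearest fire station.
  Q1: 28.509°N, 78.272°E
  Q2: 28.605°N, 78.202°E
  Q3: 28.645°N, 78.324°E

Q1→P2; Q2→P1; Q3→P3

Q1 at 28.509°N, 78.272°E:
  P1: 17.414 km
  P2: 11.234 km
  P3: 18.392 km
  → nearest: P2 (11.234 km)
Q2 at 28.605°N, 78.202°E:
  P1: 6.066 km
  P2: 7.014 km
  P3: 7.056 km
  → nearest: P1 (6.066 km)
Q3 at 28.645°N, 78.324°E:
  P1: 18.199 km
  P2: 18.639 km
  P3: 10.743 km
  → nearest: P3 (10.743 km)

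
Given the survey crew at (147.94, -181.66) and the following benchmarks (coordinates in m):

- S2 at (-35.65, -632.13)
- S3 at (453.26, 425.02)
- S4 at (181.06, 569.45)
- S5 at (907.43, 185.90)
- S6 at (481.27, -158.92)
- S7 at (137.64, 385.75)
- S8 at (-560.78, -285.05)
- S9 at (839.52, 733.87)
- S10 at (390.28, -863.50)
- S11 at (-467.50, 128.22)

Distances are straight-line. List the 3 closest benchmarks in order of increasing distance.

Distances from (147.94, -181.66):
S2: √((-183.59)² + (-450.47)²) = √(33705.2881 + 202923.2209) = 486.44 m
S3: √((305.32)² + (606.68)²) = √(93220.3024 + 368060.6224) = 679.18 m
S4: √((33.12)² + (751.11)²) = √(1096.9344 + 564166.2321) = 751.84 m
S5: √((759.49)² + (367.56)²) = √(576825.0601 + 135100.3536) = 843.76 m
S6: √((333.33)² + (22.74)²) = √(111108.8889 + 517.1076) = 334.10 m
S7: √((-10.30)² + (567.41)²) = √(106.0900 + 321954.1081) = 567.50 m
S8: √((-708.72)² + (-103.39)²) = √(502284.0384 + 10689.4921) = 716.22 m
S9: √((691.58)² + (915.53)²) = √(478282.8964 + 838195.1809) = 1147.38 m
S10: √((242.34)² + (-681.84)²) = √(58728.6756 + 464905.7856) = 723.63 m
S11: √((-615.44)² + (309.88)²) = √(378766.3936 + 96025.6144) = 689.05 m
Sorted: S6 (334.10 m) < S2 (486.44 m) < S7 (567.50 m) < S3 (679.18 m) < S11 (689.05 m) < …

S6, S2, S7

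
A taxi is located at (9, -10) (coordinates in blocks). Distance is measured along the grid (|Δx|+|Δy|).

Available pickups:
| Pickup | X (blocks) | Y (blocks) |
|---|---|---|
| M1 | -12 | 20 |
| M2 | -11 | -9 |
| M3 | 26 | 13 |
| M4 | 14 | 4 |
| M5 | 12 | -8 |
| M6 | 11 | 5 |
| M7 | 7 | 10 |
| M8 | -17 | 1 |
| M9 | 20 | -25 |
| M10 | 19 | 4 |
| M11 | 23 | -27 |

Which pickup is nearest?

M5

Distances from (9, -10):
M1: 51 blocks
M2: 21 blocks
M3: 40 blocks
M4: 19 blocks
M5: 5 blocks
M6: 17 blocks
M7: 22 blocks
M8: 37 blocks
M9: 26 blocks
M10: 24 blocks
M11: 31 blocks
Minimum: M5 at 5 blocks.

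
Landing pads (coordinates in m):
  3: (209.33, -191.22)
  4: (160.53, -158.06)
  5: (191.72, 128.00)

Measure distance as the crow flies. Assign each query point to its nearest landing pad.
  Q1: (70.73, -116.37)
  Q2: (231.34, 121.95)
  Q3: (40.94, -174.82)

Q1 at (70.73, -116.37):
  3: √((138.60)² + (-74.85)²) = √(19209.9600 + 5602.5225) = 157.52 m
  4: √((89.80)² + (-41.69)²) = √(8064.0400 + 1738.0561) = 99.01 m
  5: √((120.99)² + (244.37)²) = √(14638.5801 + 59716.6969) = 272.68 m
  → nearest: 4 (99.01 m)
Q2 at (231.34, 121.95):
  3: √((-22.01)² + (-313.17)²) = √(484.4401 + 98075.4489) = 313.94 m
  4: √((-70.81)² + (-280.01)²) = √(5014.0561 + 78405.6001) = 288.82 m
  5: √((-39.62)² + (6.05)²) = √(1569.7444 + 36.6025) = 40.08 m
  → nearest: 5 (40.08 m)
Q3 at (40.94, -174.82):
  3: √((168.39)² + (-16.40)²) = √(28355.1921 + 268.9600) = 169.19 m
  4: √((119.59)² + (16.76)²) = √(14301.7681 + 280.8976) = 120.76 m
  5: √((150.78)² + (302.82)²) = √(22734.6084 + 91699.9524) = 338.28 m
  → nearest: 4 (120.76 m)

Q1→4; Q2→5; Q3→4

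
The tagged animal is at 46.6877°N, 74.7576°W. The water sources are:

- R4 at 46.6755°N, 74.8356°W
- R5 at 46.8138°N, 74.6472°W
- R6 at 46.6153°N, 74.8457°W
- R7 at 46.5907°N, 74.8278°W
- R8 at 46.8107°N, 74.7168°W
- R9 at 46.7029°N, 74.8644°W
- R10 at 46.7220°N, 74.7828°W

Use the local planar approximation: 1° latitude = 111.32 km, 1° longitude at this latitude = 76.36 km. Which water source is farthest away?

R5

Distances from 46.6877°N, 74.7576°W:
R4: √((-0.0122·111.32)² + (-0.0780·76.36)²) = √(1.844446 + 35.474889) = 6.1090 km
R5: √((0.1261·111.32)² + (0.1104·76.36)²) = √(197.050059 + 71.067328) = 16.3743 km
R6: √((-0.0724·111.32)² + (-0.0881·76.36)²) = √(64.956636 + 45.256781) = 10.4983 km
R7: √((-0.0970·111.32)² + (-0.0702·76.36)²) = √(116.597668 + 28.734660) = 12.0554 km
R8: √((0.1230·111.32)² + (0.0408·76.36)²) = √(187.480722 + 9.706265) = 14.0423 km
R9: √((0.0152·111.32)² + (-0.1068·76.36)²) = √(2.863081 + 66.508070) = 8.3289 km
R10: √((0.0343·111.32)² + (-0.0252·76.36)²) = √(14.579232 + 3.702823) = 4.2758 km
Maximum: R5 at 16.3743 km.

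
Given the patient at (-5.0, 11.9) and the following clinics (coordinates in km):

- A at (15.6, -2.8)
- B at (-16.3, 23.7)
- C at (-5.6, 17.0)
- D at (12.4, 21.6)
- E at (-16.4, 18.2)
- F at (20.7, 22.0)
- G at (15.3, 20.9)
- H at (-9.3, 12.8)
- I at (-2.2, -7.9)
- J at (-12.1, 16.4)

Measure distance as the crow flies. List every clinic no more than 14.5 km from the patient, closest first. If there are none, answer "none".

Distances from (-5.0, 11.9):
A: 25.3 km
B: 16.3 km
C: 5.1 km
D: 19.9 km
E: 13.0 km
F: 27.6 km
G: 22.2 km
H: 4.4 km
I: 20.0 km
J: 8.4 km
Threshold 14.5 km: H (4.4 km), C (5.1 km), J (8.4 km), E (13.0 km) are within range.

H, C, J, E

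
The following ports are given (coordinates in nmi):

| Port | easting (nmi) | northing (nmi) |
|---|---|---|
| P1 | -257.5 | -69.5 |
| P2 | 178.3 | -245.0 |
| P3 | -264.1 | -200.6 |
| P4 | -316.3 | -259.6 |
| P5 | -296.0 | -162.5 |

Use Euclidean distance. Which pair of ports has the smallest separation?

P3 and P5

Pairwise distances:
P3–P5: 49.7 nmi
P3–P4: 78.8 nmi
P4–P5: 99.2 nmi
P1–P5: 100.7 nmi
P1–P3: 131.3 nmi
P1–P4: 199.0 nmi
P2–P3: 444.6 nmi
P1–P2: 469.8 nmi
P2–P5: 481.4 nmi
P2–P4: 494.8 nmi
Closest pair: P3–P5 at 49.7 nmi.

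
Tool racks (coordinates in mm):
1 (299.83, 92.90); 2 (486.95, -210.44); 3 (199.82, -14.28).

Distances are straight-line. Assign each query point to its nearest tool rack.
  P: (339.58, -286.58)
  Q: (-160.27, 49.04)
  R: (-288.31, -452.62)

P→2; Q→3; R→3

P at (339.58, -286.58):
  1: √((-39.75)² + (379.48)²) = √(1580.0625 + 144005.0704) = 381.56 mm
  2: √((147.37)² + (76.14)²) = √(21717.9169 + 5797.2996) = 165.88 mm
  3: √((-139.76)² + (272.30)²) = √(19532.8576 + 74147.2900) = 306.07 mm
  → nearest: 2 (165.88 mm)
Q at (-160.27, 49.04):
  1: √((460.10)² + (43.86)²) = √(211692.0100 + 1923.6996) = 462.19 mm
  2: √((647.22)² + (-259.48)²) = √(418893.7284 + 67329.8704) = 697.30 mm
  3: √((360.09)² + (-63.32)²) = √(129664.8081 + 4009.4224) = 365.61 mm
  → nearest: 3 (365.61 mm)
R at (-288.31, -452.62):
  1: √((588.14)² + (545.52)²) = √(345908.6596 + 297592.0704) = 802.18 mm
  2: √((775.26)² + (242.18)²) = √(601028.0676 + 58651.1524) = 812.21 mm
  3: √((488.13)² + (438.34)²) = √(238270.8969 + 192141.9556) = 656.06 mm
  → nearest: 3 (656.06 mm)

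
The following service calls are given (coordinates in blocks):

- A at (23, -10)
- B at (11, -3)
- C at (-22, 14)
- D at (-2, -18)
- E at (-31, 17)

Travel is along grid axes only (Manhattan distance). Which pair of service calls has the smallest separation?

C and E

Pairwise distances:
A–B: |-12| + |7| = 12 + 7 = 19 blocks
A–C: |-45| + |24| = 45 + 24 = 69 blocks
A–D: |-25| + |-8| = 25 + 8 = 33 blocks
A–E: |-54| + |27| = 54 + 27 = 81 blocks
B–C: |-33| + |17| = 33 + 17 = 50 blocks
B–D: |-13| + |-15| = 13 + 15 = 28 blocks
B–E: |-42| + |20| = 42 + 20 = 62 blocks
C–D: |20| + |-32| = 20 + 32 = 52 blocks
C–E: |-9| + |3| = 9 + 3 = 12 blocks
D–E: |-29| + |35| = 29 + 35 = 64 blocks
Closest pair: C–E at 12 blocks.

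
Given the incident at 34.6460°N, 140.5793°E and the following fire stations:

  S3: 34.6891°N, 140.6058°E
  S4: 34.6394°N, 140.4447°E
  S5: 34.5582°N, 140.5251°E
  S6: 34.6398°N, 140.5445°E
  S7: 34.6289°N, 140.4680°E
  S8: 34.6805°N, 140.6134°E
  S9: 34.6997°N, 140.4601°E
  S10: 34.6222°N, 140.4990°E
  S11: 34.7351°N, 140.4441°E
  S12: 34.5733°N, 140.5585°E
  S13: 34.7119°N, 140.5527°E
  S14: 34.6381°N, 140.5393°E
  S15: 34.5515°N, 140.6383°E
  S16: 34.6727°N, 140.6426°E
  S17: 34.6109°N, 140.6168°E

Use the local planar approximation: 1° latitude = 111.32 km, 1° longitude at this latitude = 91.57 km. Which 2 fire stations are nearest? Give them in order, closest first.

Distances from 34.6460°N, 140.5793°E:
S3: 5.3766 km
S4: 12.3472 km
S5: 10.9618 km
S6: 3.2605 km
S7: 10.3680 km
S8: 4.9497 km
S9: 12.4449 km
S10: 7.8158 km
S11: 15.8635 km
S12: 8.3141 km
S13: 7.7298 km
S14: 3.7669 km
S15: 11.8260 km
S16: 6.5140 km
S17: 5.2018 km
Sorted: S6 (3.2605 km) < S14 (3.7669 km) < S8 (4.9497 km) < S17 (5.2018 km) < …

S6, S14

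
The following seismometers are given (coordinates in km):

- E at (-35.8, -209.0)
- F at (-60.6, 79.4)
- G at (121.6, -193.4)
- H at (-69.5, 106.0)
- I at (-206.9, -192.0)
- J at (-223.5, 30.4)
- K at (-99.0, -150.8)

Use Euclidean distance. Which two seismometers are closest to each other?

F and H

Pairwise distances:
E–F: 289.5 km
E–G: 158.2 km
E–H: 316.8 km
E–I: 171.9 km
E–J: 304.2 km
E–K: 85.9 km
F–G: 328.0 km
F–H: 28.0 km
F–I: 308.3 km
F–J: 170.1 km
F–K: 233.4 km
G–H: 355.2 km
G–I: 328.5 km
G–J: 411.3 km
G–K: 224.7 km
H–I: 328.2 km
H–J: 171.6 km
H–K: 258.5 km
I–J: 223.0 km
I–K: 115.5 km
J–K: 219.8 km
Closest pair: F–H at 28.0 km.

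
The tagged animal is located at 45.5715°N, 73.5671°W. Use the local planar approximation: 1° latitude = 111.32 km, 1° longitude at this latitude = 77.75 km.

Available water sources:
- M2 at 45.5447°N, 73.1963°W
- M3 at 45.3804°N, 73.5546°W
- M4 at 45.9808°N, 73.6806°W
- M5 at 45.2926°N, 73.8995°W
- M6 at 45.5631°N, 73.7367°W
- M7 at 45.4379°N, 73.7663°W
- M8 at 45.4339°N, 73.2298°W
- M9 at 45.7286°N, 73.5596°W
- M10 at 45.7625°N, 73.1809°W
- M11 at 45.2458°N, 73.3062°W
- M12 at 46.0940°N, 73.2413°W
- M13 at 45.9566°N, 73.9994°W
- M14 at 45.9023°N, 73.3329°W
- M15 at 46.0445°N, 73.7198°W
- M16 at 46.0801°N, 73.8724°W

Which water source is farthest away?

Distances from 45.5715°N, 73.5671°W:
M2: 28.9837 km
M3: 21.2954 km
M4: 46.4100 km
M5: 40.3961 km
M6: 13.2195 km
M7: 21.4723 km
M8: 30.3708 km
M9: 17.4981 km
M10: 36.7927 km
M11: 41.5457 km
M12: 63.4412 km
M13: 54.4748 km
M14: 41.0807 km
M15: 53.9763 km
M16: 61.3920 km
Maximum: M12 at 63.4412 km.

M12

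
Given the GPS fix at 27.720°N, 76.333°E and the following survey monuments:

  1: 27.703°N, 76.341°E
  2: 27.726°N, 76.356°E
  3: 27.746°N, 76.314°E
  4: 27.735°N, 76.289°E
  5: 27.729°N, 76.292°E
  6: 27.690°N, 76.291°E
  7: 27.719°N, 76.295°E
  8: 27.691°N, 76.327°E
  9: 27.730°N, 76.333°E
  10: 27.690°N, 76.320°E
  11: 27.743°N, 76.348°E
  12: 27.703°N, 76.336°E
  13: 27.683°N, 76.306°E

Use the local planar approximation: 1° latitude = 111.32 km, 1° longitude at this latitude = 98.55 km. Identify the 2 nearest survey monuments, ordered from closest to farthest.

Distances from 27.720°N, 76.333°E:
1: 2.050 km
2: 2.363 km
3: 3.447 km
4: 4.647 km
5: 4.163 km
6: 5.318 km
7: 3.747 km
8: 3.282 km
9: 1.113 km
10: 3.577 km
11: 2.956 km
12: 1.915 km
13: 4.904 km
Sorted: 9 (1.113 km) < 12 (1.915 km) < 1 (2.050 km) < 2 (2.363 km) < …

9, 12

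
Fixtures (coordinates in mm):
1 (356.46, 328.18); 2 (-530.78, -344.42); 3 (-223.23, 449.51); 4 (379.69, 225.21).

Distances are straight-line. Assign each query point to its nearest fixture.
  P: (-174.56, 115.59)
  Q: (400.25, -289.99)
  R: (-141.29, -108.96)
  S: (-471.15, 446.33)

P at (-174.56, 115.59):
  1: 571.99 mm
  2: 581.81 mm
  3: 337.45 mm
  4: 564.99 mm
  → nearest: 3 (337.45 mm)
Q at (400.25, -289.99):
  1: 619.72 mm
  2: 932.62 mm
  3: 967.26 mm
  4: 515.61 mm
  → nearest: 4 (515.61 mm)
R at (-141.29, -108.96):
  1: 662.45 mm
  2: 455.13 mm
  3: 564.45 mm
  4: 618.94 mm
  → nearest: 2 (455.13 mm)
S at (-471.15, 446.33):
  1: 836.00 mm
  2: 793.00 mm
  3: 247.94 mm
  4: 879.10 mm
  → nearest: 3 (247.94 mm)

P→3; Q→4; R→2; S→3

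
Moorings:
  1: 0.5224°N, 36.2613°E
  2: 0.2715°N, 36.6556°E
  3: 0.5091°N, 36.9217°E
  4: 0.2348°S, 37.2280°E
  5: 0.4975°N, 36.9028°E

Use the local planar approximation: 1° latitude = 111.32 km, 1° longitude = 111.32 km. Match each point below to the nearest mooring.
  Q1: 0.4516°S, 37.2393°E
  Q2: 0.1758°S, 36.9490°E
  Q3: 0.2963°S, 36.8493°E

Q1 at 0.4516°S, 37.2393°E:
  1: 153.6523 km
  2: 103.4485 km
  3: 112.6377 km
  4: 24.1669 km
  5: 112.0978 km
  → nearest: 4 (24.1669 km)
Q2 at 0.1758°S, 36.9490°E:
  1: 109.0944 km
  2: 59.5495 km
  3: 76.3036 km
  4: 31.7451 km
  5: 75.1280 km
  → nearest: 4 (31.7451 km)
Q3 at 0.2963°S, 36.8493°E:
  1: 112.2078 km
  2: 66.7843 km
  3: 90.0186 km
  4: 42.7092 km
  5: 88.5663 km
  → nearest: 4 (42.7092 km)

Q1→4; Q2→4; Q3→4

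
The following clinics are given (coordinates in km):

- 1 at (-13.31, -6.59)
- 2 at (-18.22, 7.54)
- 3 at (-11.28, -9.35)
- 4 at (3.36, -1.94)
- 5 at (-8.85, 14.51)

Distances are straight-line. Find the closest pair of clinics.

Pairwise distances:
1–2: 14.96 km
1–3: 3.43 km
1–4: 17.31 km
1–5: 21.57 km
2–3: 18.26 km
2–4: 23.57 km
2–5: 11.68 km
3–4: 16.41 km
3–5: 23.98 km
4–5: 20.49 km
Closest pair: 1–3 at 3.43 km.

1 and 3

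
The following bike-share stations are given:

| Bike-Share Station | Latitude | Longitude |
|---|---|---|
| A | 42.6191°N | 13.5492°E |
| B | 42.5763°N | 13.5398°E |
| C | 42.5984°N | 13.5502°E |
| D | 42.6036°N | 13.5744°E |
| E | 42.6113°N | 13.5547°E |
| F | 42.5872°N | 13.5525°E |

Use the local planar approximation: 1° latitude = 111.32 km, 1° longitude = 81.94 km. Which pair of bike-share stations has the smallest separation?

Pairwise distances:
A–B: √((-0.0428·111.32)² + (-0.0094·81.94)²) = √(22.700422 + 0.593263) = 4.8264 km
A–C: √((-0.0207·111.32)² + (0.0010·81.94)²) = √(5.309909 + 0.006714) = 2.3058 km
A–D: √((-0.0155·111.32)² + (0.0252·81.94)²) = √(2.977212 + 4.263762) = 2.6909 km
A–E: √((-0.0078·111.32)² + (0.0055·81.94)²) = √(0.753938 + 0.203103) = 0.9783 km
A–F: √((-0.0319·111.32)² + (0.0033·81.94)²) = √(12.610368 + 0.073117) = 3.5614 km
B–C: √((0.0221·111.32)² + (0.0104·81.94)²) = √(6.052446 + 0.726204) = 2.6036 km
B–D: √((0.0273·111.32)² + (0.0346·81.94)²) = √(9.235740 + 8.037928) = 4.1562 km
B–E: √((0.0350·111.32)² + (0.0149·81.94)²) = √(15.180374 + 1.490611) = 4.0830 km
B–F: √((0.0109·111.32)² + (0.0127·81.94)²) = √(1.472310 + 1.082927) = 1.5985 km
C–D: √((0.0052·111.32)² + (0.0242·81.94)²) = √(0.335084 + 3.932083) = 2.0657 km
C–E: √((0.0129·111.32)² + (0.0045·81.94)²) = √(2.062176 + 0.135962) = 1.4826 km
C–F: √((-0.0112·111.32)² + (0.0023·81.94)²) = √(1.554470 + 0.035518) = 1.2609 km
D–E: √((0.0077·111.32)² + (-0.0197·81.94)²) = √(0.734730 + 2.605700) = 1.8277 km
D–F: √((-0.0164·111.32)² + (-0.0219·81.94)²) = √(3.332991 + 3.220180) = 2.5599 km
E–F: √((-0.0241·111.32)² + (-0.0022·81.94)²) = √(7.197480 + 0.032497) = 2.6889 km
Closest pair: A–E at 0.9783 km.

A and E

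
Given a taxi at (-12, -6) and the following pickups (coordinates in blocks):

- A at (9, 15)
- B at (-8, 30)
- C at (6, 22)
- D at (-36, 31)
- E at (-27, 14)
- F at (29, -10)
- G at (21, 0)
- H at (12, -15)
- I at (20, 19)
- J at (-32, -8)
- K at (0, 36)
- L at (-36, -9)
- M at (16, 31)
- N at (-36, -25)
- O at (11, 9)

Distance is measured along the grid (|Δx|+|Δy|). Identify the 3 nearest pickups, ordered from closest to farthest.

J, L, H

Distances from (-12, -6):
A: |21| + |21| = 21 + 21 = 42 blocks
B: |4| + |36| = 4 + 36 = 40 blocks
C: |18| + |28| = 18 + 28 = 46 blocks
D: |-24| + |37| = 24 + 37 = 61 blocks
E: |-15| + |20| = 15 + 20 = 35 blocks
F: |41| + |-4| = 41 + 4 = 45 blocks
G: |33| + |6| = 33 + 6 = 39 blocks
H: |24| + |-9| = 24 + 9 = 33 blocks
I: |32| + |25| = 32 + 25 = 57 blocks
J: |-20| + |-2| = 20 + 2 = 22 blocks
K: |12| + |42| = 12 + 42 = 54 blocks
L: |-24| + |-3| = 24 + 3 = 27 blocks
M: |28| + |37| = 28 + 37 = 65 blocks
N: |-24| + |-19| = 24 + 19 = 43 blocks
O: |23| + |15| = 23 + 15 = 38 blocks
Sorted: J (22 blocks) < L (27 blocks) < H (33 blocks) < E (35 blocks) < O (38 blocks) < …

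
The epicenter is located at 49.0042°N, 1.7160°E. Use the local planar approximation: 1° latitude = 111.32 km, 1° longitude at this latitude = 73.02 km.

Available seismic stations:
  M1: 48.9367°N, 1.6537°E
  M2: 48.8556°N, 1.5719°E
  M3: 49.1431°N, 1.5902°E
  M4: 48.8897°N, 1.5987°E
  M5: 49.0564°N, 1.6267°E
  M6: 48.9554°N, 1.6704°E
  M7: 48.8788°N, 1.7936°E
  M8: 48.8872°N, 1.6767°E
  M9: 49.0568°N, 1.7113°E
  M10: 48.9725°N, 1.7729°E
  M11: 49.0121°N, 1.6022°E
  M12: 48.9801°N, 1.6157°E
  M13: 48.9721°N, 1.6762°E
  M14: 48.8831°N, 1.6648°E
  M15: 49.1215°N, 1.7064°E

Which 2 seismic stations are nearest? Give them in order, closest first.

Distances from 49.0042°N, 1.7160°E:
M1: 8.7839 km
M2: 19.6051 km
M3: 17.9851 km
M4: 15.3567 km
M5: 8.7342 km
M6: 6.3717 km
M7: 15.0657 km
M8: 13.3368 km
M9: 5.8655 km
M10: 5.4512 km
M11: 8.3561 km
M12: 7.7998 km
M13: 4.6060 km
M14: 13.9897 km
M15: 13.0766 km
Sorted: M13 (4.6060 km) < M10 (5.4512 km) < M9 (5.8655 km) < M6 (6.3717 km) < …

M13, M10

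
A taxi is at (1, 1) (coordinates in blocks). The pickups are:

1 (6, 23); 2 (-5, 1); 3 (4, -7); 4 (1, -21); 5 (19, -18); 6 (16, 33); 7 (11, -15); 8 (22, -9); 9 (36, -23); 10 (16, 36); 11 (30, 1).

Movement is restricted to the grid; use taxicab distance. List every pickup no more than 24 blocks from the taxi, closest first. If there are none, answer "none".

2, 3, 4

Distances from (1, 1):
1: 27 blocks
2: 6 blocks
3: 11 blocks
4: 22 blocks
5: 37 blocks
6: 47 blocks
7: 26 blocks
8: 31 blocks
9: 59 blocks
10: 50 blocks
11: 29 blocks
Threshold 24 blocks: 2 (6 blocks), 3 (11 blocks), 4 (22 blocks) are within range.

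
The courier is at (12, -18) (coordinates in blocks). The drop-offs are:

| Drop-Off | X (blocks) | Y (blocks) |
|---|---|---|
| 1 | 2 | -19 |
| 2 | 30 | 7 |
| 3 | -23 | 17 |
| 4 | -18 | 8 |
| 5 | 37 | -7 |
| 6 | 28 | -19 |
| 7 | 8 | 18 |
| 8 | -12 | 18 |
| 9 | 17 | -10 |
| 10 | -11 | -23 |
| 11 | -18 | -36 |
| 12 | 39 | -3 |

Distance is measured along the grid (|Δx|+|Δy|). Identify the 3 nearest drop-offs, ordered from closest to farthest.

1, 9, 6

Distances from (12, -18):
1: 11 blocks
2: 43 blocks
3: 70 blocks
4: 56 blocks
5: 36 blocks
6: 17 blocks
7: 40 blocks
8: 60 blocks
9: 13 blocks
10: 28 blocks
11: 48 blocks
12: 42 blocks
Sorted: 1 (11 blocks) < 9 (13 blocks) < 6 (17 blocks) < 10 (28 blocks) < 5 (36 blocks) < …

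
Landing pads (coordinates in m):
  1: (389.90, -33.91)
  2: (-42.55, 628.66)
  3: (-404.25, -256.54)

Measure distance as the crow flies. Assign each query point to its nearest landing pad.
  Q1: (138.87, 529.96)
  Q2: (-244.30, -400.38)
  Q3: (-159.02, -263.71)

Q1 at (138.87, 529.96):
  1: 617.22 m
  2: 206.53 m
  3: 955.80 m
  → nearest: 2 (206.53 m)
Q2 at (-244.30, -400.38):
  1: 732.47 m
  2: 1048.63 m
  3: 215.11 m
  → nearest: 3 (215.11 m)
Q3 at (-159.02, -263.71):
  1: 595.08 m
  2: 899.94 m
  3: 245.33 m
  → nearest: 3 (245.33 m)

Q1→2; Q2→3; Q3→3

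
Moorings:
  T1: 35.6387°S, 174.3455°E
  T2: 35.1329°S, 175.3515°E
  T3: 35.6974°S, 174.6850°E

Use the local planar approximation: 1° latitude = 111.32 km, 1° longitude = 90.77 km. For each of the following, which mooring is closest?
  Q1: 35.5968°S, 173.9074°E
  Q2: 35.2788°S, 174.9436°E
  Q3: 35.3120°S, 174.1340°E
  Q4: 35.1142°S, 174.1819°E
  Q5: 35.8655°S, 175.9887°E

Q1 at 35.5968°S, 173.9074°E:
  T1: 40.0389 km
  T2: 140.8866 km
  T3: 71.4656 km
  → nearest: T1 (40.0389 km)
Q2 at 35.2788°S, 174.9436°E:
  T1: 67.4721 km
  T2: 40.4308 km
  T3: 52.1767 km
  → nearest: T2 (40.4308 km)
Q3 at 35.3120°S, 174.1340°E:
  T1: 41.1243 km
  T2: 112.2965 km
  T3: 65.8944 km
  → nearest: T1 (41.1243 km)
Q4 at 35.1142°S, 174.1819°E:
  T1: 60.2462 km
  T2: 106.1850 km
  T3: 79.3742 km
  → nearest: T1 (60.2462 km)
Q5 at 35.8655°S, 175.9887°E:
  T1: 151.2750 km
  T2: 99.9810 km
  T3: 119.8073 km
  → nearest: T2 (99.9810 km)

Q1→T1; Q2→T2; Q3→T1; Q4→T1; Q5→T2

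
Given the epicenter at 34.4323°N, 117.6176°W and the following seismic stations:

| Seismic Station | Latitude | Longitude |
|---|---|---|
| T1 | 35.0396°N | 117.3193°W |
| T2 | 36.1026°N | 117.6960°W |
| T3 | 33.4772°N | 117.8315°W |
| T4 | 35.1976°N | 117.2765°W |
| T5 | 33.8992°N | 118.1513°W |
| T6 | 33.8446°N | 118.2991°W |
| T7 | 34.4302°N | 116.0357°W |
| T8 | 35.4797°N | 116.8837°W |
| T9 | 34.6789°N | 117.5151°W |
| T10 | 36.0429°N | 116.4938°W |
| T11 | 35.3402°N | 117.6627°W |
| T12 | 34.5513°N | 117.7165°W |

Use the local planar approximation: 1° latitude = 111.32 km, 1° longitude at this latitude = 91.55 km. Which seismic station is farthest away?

T10

Distances from 34.4323°N, 117.6176°W:
T1: √((0.6073·111.32)² + (0.2983·91.55)²) = √(4570.386809 + 745.801417) = 72.9122 km
T2: √((1.6703·111.32)² + (-0.0784·91.55)²) = √(34572.863981 + 51.516793) = 186.0763 km
T3: √((-0.9551·111.32)² + (-0.2139·91.55)²) = √(11304.310695 + 383.476069) = 108.1101 km
T4: √((0.7653·111.32)² + (0.3411·91.55)²) = √(7257.880645 + 975.169560) = 90.7362 km
T5: √((-0.5331·111.32)² + (-0.5337·91.55)²) = √(3521.792469 + 2387.322564) = 76.8708 km
T6: √((-0.5877·111.32)² + (-0.6815·91.55)²) = √(4280.138049 + 3892.677435) = 90.4036 km
T7: √((-0.0021·111.32)² + (1.5819·91.55)²) = √(0.054649 + 20973.685398) = 144.8231 km
T8: √((1.0474·111.32)² + (0.7339·91.55)²) = √(13594.759669 + 4514.300579) = 134.5699 km
T9: √((0.2466·111.32)² + (0.1025·91.55)²) = √(753.585511 + 88.057110) = 29.0111 km
T10: √((1.6106·111.32)² + (1.1238·91.55)²) = √(32145.618395 + 10585.094822) = 206.7141 km
T11: √((0.9079·111.32)² + (-0.0451·91.55)²) = √(10214.625003 + 17.047856) = 101.1517 km
T12: √((0.1190·111.32)² + (-0.0989·91.55)²) = √(175.485129 + 81.980258) = 16.0457 km
Maximum: T10 at 206.7141 km.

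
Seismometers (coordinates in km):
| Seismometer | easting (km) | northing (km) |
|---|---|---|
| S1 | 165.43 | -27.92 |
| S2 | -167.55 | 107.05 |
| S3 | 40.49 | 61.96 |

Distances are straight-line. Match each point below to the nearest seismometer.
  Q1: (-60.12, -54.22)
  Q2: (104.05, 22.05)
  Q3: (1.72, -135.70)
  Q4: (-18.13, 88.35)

Q1 at (-60.12, -54.22):
  S1: 227.08 km
  S2: 193.78 km
  S3: 153.69 km
  → nearest: S3 (153.69 km)
Q2 at (104.05, 22.05):
  S1: 79.15 km
  S2: 284.59 km
  S3: 75.05 km
  → nearest: S3 (75.05 km)
Q3 at (1.72, -135.70):
  S1: 196.00 km
  S2: 295.94 km
  S3: 201.43 km
  → nearest: S1 (196.00 km)
Q4 at (-18.13, 88.35):
  S1: 217.29 km
  S2: 150.59 km
  S3: 64.29 km
  → nearest: S3 (64.29 km)

Q1→S3; Q2→S3; Q3→S1; Q4→S3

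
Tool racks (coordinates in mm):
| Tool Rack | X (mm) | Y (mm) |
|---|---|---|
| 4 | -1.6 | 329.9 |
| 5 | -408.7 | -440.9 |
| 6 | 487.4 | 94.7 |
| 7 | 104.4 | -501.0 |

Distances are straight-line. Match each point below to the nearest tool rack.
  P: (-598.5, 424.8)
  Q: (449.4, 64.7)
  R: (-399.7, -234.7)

P→4; Q→6; R→5

P at (-598.5, 424.8):
  4: √((596.9)² + (-94.9)²) = √(356289.610 + 9006.010) = 604.4 mm
  5: √((189.8)² + (-865.7)²) = √(36024.040 + 749436.490) = 886.3 mm
  6: √((1085.9)² + (-330.1)²) = √(1179178.810 + 108966.010) = 1135.0 mm
  7: √((702.9)² + (-925.8)²) = √(494068.410 + 857105.640) = 1162.4 mm
  → nearest: 4 (604.4 mm)
Q at (449.4, 64.7):
  4: √((-451.0)² + (265.2)²) = √(203401.000 + 70331.040) = 523.2 mm
  5: √((-858.1)² + (-505.6)²) = √(736335.610 + 255631.360) = 996.0 mm
  6: √((38.0)² + (30.0)²) = √(1444.000 + 900.000) = 48.4 mm
  7: √((-345.0)² + (-565.7)²) = √(119025.000 + 320016.490) = 662.6 mm
  → nearest: 6 (48.4 mm)
R at (-399.7, -234.7):
  4: √((398.1)² + (564.6)²) = √(158483.610 + 318773.160) = 690.8 mm
  5: √((-9.0)² + (-206.2)²) = √(81.000 + 42518.440) = 206.4 mm
  6: √((887.1)² + (329.4)²) = √(786946.410 + 108504.360) = 946.3 mm
  7: √((504.1)² + (-266.3)²) = √(254116.810 + 70915.690) = 570.1 mm
  → nearest: 5 (206.4 mm)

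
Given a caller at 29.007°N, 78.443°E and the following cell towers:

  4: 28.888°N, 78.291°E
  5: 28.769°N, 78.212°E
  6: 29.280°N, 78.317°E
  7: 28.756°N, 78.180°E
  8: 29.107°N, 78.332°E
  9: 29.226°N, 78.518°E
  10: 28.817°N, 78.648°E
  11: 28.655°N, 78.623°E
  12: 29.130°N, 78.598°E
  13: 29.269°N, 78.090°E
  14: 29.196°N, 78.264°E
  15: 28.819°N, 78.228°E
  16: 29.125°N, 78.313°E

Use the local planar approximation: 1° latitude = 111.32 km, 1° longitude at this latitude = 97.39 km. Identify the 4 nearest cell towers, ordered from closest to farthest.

8, 16, 4, 12

Distances from 29.007°N, 78.443°E:
4: √((-0.119·111.32)² + (-0.152·97.39)²) = √(175.48513 + 219.13710) = 19.865 km
5: √((-0.238·111.32)² + (-0.231·97.39)²) = √(701.94051 + 506.11906) = 34.757 km
6: √((0.273·111.32)² + (-0.126·97.39)²) = √(923.57398 + 150.58088) = 32.774 km
7: √((-0.251·111.32)² + (-0.263·97.39)²) = √(780.71736 + 656.05497) = 37.905 km
8: √((0.100·111.32)² + (-0.111·97.39)²) = √(123.92142 + 116.86237) = 15.517 km
9: √((0.219·111.32)² + (0.075·97.39)²) = √(594.33954 + 53.35207) = 25.450 km
10: √((-0.190·111.32)² + (0.205·97.39)²) = √(447.35634 + 398.59923) = 29.085 km
11: √((-0.352·111.32)² + (0.180·97.39)²) = √(1535.43601 + 307.30791) = 42.927 km
12: √((0.123·111.32)² + (0.155·97.39)²) = √(187.48072 + 227.87261) = 20.380 km
13: √((0.262·111.32)² + (-0.353·97.39)²) = √(850.64622 + 1181.89295) = 45.084 km
14: √((0.189·111.32)² + (-0.179·97.39)²) = √(442.65972 + 303.90286) = 27.323 km
15: √((-0.188·111.32)² + (-0.215·97.39)²) = √(437.98788 + 438.43544) = 29.604 km
16: √((0.118·111.32)² + (-0.130·97.39)²) = √(172.54819 + 160.29332) = 18.244 km
Sorted: 8 (15.517 km) < 16 (18.244 km) < 4 (19.865 km) < 12 (20.380 km) < 9 (25.450 km) < 14 (27.323 km) < …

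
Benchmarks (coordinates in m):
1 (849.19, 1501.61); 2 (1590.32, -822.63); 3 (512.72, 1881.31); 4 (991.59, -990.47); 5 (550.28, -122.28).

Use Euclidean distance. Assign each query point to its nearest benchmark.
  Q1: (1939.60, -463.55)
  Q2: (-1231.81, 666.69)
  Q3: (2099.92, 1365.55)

Q1 at (1939.60, -463.55):
  1: √((-1090.41)² + (1965.16)²) = √(1188993.9681 + 3861853.8256) = 2247.41 m
  2: √((-349.28)² + (-359.08)²) = √(121996.5184 + 128938.4464) = 500.93 m
  3: √((-1426.88)² + (2344.86)²) = √(2035986.5344 + 5498368.4196) = 2744.88 m
  4: √((-948.01)² + (-526.92)²) = √(898722.9601 + 277644.6864) = 1084.60 m
  5: √((-1389.32)² + (341.27)²) = √(1930210.0624 + 116465.2129) = 1430.62 m
  → nearest: 2 (500.93 m)
Q2 at (-1231.81, 666.69):
  1: √((2081.00)² + (834.92)²) = √(4330561.0000 + 697091.4064) = 2242.24 m
  2: √((2822.13)² + (-1489.32)²) = √(7964417.7369 + 2218074.0624) = 3191.00 m
  3: √((1744.53)² + (1214.62)²) = √(3043384.9209 + 1475301.7444) = 2125.72 m
  4: √((2223.40)² + (-1657.16)²) = √(4943507.5600 + 2746179.2656) = 2773.03 m
  5: √((1782.09)² + (-788.97)²) = √(3175844.7681 + 622473.6609) = 1948.93 m
  → nearest: 5 (1948.93 m)
Q3 at (2099.92, 1365.55):
  1: √((-1250.73)² + (136.06)²) = √(1564325.5329 + 18512.3236) = 1258.11 m
  2: √((-509.60)² + (-2188.18)²) = √(259692.1600 + 4788131.7124) = 2246.74 m
  3: √((-1587.20)² + (515.76)²) = √(2519203.8400 + 266008.3776) = 1668.90 m
  4: √((-1108.33)² + (-2356.02)²) = √(1228395.3889 + 5550830.2404) = 2603.69 m
  5: √((-1549.64)² + (-1487.83)²) = √(2401384.1296 + 2213638.1089) = 2148.26 m
  → nearest: 1 (1258.11 m)

Q1→2; Q2→5; Q3→1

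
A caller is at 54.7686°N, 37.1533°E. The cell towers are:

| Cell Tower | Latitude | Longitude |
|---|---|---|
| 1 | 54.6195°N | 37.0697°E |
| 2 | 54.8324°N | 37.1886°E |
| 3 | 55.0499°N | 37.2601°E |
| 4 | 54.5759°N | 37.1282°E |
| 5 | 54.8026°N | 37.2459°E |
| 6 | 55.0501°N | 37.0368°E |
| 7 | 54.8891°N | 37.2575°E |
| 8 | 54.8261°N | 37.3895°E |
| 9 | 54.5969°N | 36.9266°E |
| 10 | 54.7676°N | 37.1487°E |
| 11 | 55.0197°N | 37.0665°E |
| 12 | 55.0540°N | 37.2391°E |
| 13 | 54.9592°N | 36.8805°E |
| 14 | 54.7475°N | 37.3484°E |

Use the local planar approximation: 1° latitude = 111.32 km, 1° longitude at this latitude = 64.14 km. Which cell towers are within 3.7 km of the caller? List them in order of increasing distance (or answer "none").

10

Distances from 54.7686°N, 37.1533°E:
1: 17.4425 km
2: 7.4544 km
3: 32.0548 km
4: 21.5117 km
5: 7.0428 km
6: 32.2152 km
7: 14.9868 km
8: 16.4466 km
9: 24.0158 km
10: 0.3153 km
11: 28.5015 km
12: 32.2438 km
13: 27.5017 km
14: 12.7322 km
Threshold 3.7 km: 10 (0.3153 km) is within range.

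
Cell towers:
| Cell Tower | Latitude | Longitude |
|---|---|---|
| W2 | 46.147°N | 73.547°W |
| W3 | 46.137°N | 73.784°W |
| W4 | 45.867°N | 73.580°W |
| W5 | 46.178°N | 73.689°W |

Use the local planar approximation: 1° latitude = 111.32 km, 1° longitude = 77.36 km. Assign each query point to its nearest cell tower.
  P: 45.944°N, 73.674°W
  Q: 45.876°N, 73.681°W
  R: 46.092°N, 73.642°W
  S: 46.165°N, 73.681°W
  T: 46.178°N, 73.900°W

P→W4; Q→W4; R→W2; S→W5; T→W3

P at 45.944°N, 73.674°W:
  W2: √((0.203·111.32)² + (0.127·77.36)²) = √(510.66780 + 96.52512) = 24.641 km
  W3: √((0.193·111.32)² + (-0.110·77.36)²) = √(461.59491 + 72.41329) = 23.109 km
  W4: √((-0.077·111.32)² + (0.094·77.36)²) = √(73.47301 + 52.87966) = 11.241 km
  W5: √((0.234·111.32)² + (-0.015·77.36)²) = √(678.54415 + 1.34653) = 26.075 km
  → nearest: W4 (11.241 km)
Q at 45.876°N, 73.681°W:
  W2: √((0.271·111.32)² + (0.134·77.36)²) = √(910.09133 + 107.45893) = 31.899 km
  W3: √((0.261·111.32)² + (-0.103·77.36)²) = √(844.16513 + 63.49030) = 30.127 km
  W4: √((-0.009·111.32)² + (0.101·77.36)²) = √(1.00376 + 61.04859) = 7.877 km
  W5: √((0.302·111.32)² + (-0.008·77.36)²) = √(1130.21296 + 0.38301) = 33.624 km
  → nearest: W4 (7.877 km)
R at 46.092°N, 73.642°W:
  W2: √((0.055·111.32)² + (0.095·77.36)²) = √(37.48623 + 54.01074) = 9.565 km
  W3: √((0.045·111.32)² + (-0.142·77.36)²) = √(25.09409 + 120.67286) = 12.073 km
  W4: √((-0.225·111.32)² + (0.062·77.36)²) = √(627.35221 + 23.00469) = 25.502 km
  W5: √((0.086·111.32)² + (-0.047·77.36)²) = √(91.65229 + 13.21991) = 10.241 km
  → nearest: W2 (9.565 km)
S at 46.165°N, 73.681°W:
  W2: √((-0.018·111.32)² + (0.134·77.36)²) = √(4.01505 + 107.45893) = 10.558 km
  W3: √((-0.028·111.32)² + (-0.103·77.36)²) = √(9.71544 + 63.49030) = 8.556 km
  W4: √((-0.298·111.32)² + (0.101·77.36)²) = √(1100.47181 + 61.04859) = 34.081 km
  W5: √((0.013·111.32)² + (-0.008·77.36)²) = √(2.09427 + 0.38301) = 1.574 km
  → nearest: W5 (1.574 km)
T at 46.178°N, 73.900°W:
  W2: √((-0.031·111.32)² + (0.353·77.36)²) = √(11.90885 + 745.73123) = 27.525 km
  W3: √((-0.041·111.32)² + (0.116·77.36)²) = √(20.83119 + 80.52837) = 10.068 km
  W4: √((-0.311·111.32)² + (0.320·77.36)²) = √(1198.58041 + 612.81993) = 42.561 km
  W5: √((0.000·111.32)² + (0.211·77.36)²) = √(0.00000 + 266.43902) = 16.323 km
  → nearest: W3 (10.068 km)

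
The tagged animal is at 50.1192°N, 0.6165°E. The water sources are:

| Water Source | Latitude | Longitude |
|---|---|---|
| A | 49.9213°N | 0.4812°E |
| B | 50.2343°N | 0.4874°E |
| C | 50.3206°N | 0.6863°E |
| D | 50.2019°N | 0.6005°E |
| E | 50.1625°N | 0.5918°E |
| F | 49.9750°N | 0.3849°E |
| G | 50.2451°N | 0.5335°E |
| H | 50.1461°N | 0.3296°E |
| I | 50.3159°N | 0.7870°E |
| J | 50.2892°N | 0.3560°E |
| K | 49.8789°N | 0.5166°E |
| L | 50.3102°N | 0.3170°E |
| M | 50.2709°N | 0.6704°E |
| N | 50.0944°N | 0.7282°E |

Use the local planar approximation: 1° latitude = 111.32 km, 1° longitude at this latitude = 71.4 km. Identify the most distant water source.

Distances from 50.1192°N, 0.6165°E:
A: 24.0552 km
B: 15.7841 km
C: 22.9671 km
D: 9.2768 km
E: 5.1327 km
F: 23.0461 km
G: 15.2166 km
H: 20.7024 km
I: 25.0532 km
J: 26.5345 km
K: 27.6848 km
L: 30.1557 km
M: 17.3202 km
N: 8.4397 km
Maximum: L at 30.1557 km.

L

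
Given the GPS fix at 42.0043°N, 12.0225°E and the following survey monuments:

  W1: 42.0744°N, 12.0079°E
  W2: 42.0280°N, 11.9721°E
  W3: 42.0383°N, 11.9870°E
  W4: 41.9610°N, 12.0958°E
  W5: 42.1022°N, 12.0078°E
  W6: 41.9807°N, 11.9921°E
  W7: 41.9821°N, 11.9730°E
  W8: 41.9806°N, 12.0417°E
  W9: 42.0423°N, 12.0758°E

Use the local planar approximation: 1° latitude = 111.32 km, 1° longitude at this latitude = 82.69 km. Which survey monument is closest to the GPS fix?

Distances from 42.0043°N, 12.0225°E:
W1: 7.8964 km
W2: 4.9325 km
W3: 4.7898 km
W4: 7.7441 km
W5: 10.9658 km
W6: 3.6361 km
W7: 4.7813 km
W8: 3.0792 km
W9: 6.1089 km
Minimum: W8 at 3.0792 km.

W8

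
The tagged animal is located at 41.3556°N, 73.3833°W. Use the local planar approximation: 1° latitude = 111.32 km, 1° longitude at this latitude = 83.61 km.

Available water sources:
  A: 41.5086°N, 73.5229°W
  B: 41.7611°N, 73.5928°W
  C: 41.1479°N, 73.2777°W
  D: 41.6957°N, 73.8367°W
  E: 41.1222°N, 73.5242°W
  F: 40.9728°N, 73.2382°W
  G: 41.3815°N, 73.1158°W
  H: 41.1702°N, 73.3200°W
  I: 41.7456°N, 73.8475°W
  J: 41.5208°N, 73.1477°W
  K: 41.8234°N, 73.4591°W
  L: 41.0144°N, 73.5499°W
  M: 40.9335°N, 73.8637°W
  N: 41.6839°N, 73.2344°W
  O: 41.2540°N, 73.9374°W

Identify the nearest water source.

A

Distances from 41.3556°N, 73.3833°W:
A: √((0.1530·111.32)² + (-0.1396·83.61)²) = √(290.087661 + 136.234557) = 20.6476 km
B: √((0.4055·111.32)² + (-0.2095·83.61)²) = √(2037.643073 + 306.820591) = 48.4197 km
C: √((-0.2077·111.32)² + (0.1056·83.61)²) = √(534.588225 + 77.955055) = 24.7496 km
D: √((0.3401·111.32)² + (-0.4534·83.61)²) = √(1433.374451 + 1437.075146) = 53.5766 km
E: √((-0.2334·111.32)² + (-0.1409·83.61)²) = √(675.068897 + 138.783691) = 28.5281 km
F: √((-0.3828·111.32)² + (0.1451·83.61)²) = √(1815.892996 + 147.180838) = 44.3066 km
G: √((0.0259·111.32)² + (0.2675·83.61)²) = √(8.312773 + 500.223418) = 22.5507 km
H: √((-0.1854·111.32)² + (0.0633·83.61)²) = √(425.957093 + 28.010694) = 21.3065 km
I: √((0.3900·111.32)² + (-0.4642·83.61)²) = √(1884.844859 + 1506.352870) = 58.2340 km
J: √((0.1652·111.32)² + (0.2356·83.61)²) = √(338.194454 + 388.031533) = 26.9486 km
K: √((0.4678·111.32)² + (-0.0758·83.61)²) = √(2711.857284 + 40.165655) = 52.4597 km
L: √((-0.3412·111.32)² + (-0.1666·83.61)²) = √(1442.661494 + 194.028909) = 40.4560 km
M: √((-0.4221·111.32)² + (-0.4804·83.61)²) = √(2207.888308 + 1613.327157) = 61.8160 km
N: √((0.3283·111.32)² + (0.1489·83.61)²) = √(1335.636137 + 154.990772) = 38.6086 km
O: √((-0.1016·111.32)² + (-0.5541·83.61)²) = √(127.918633 + 2146.311474) = 47.6889 km
Minimum: A at 20.6476 km.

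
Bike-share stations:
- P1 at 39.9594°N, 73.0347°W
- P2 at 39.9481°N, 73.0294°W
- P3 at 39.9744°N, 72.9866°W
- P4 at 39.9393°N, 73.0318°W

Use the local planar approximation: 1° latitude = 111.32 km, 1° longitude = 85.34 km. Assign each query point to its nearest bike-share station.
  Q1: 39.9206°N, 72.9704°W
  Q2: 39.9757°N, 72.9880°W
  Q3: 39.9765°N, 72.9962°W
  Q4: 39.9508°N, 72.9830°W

Q1→P4; Q2→P3; Q3→P3; Q4→P3

Q1 at 39.9206°N, 72.9704°W:
  P1: 6.9833 km
  P2: 5.8927 km
  P3: 6.1465 km
  P4: 5.6382 km
  → nearest: P4 (5.6382 km)
Q2 at 39.9757°N, 72.9880°W:
  P1: 4.3790 km
  P2: 4.6821 km
  P3: 0.1877 km
  P4: 5.5128 km
  → nearest: P3 (0.1877 km)
Q3 at 39.9765°N, 72.9962°W:
  P1: 3.7972 km
  P2: 4.2453 km
  P3: 0.8520 km
  P4: 5.1360 km
  → nearest: P3 (0.8520 km)
Q4 at 39.9508°N, 72.9830°W:
  P1: 4.5147 km
  P2: 3.9712 km
  P3: 2.6451 km
  P4: 4.3569 km
  → nearest: P3 (2.6451 km)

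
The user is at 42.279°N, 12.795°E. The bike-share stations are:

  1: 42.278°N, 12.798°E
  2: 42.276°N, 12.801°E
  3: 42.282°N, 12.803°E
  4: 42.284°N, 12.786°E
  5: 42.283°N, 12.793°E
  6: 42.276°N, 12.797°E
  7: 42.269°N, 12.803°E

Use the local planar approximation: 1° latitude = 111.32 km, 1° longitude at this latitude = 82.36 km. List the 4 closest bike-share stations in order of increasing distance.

1, 6, 5, 2

Distances from 42.279°N, 12.795°E:
1: √((-0.001·111.32)² + (0.003·82.36)²) = √(0.01239 + 0.06105) = 0.271 km
2: √((-0.003·111.32)² + (0.006·82.36)²) = √(0.11153 + 0.24419) = 0.596 km
3: √((0.003·111.32)² + (0.008·82.36)²) = √(0.11153 + 0.43412) = 0.739 km
4: √((0.005·111.32)² + (-0.009·82.36)²) = √(0.30980 + 0.54944) = 0.927 km
5: √((0.004·111.32)² + (-0.002·82.36)²) = √(0.19827 + 0.02713) = 0.475 km
6: √((-0.003·111.32)² + (0.002·82.36)²) = √(0.11153 + 0.02713) = 0.372 km
7: √((-0.010·111.32)² + (0.008·82.36)²) = √(1.23921 + 0.43412) = 1.294 km
Sorted: 1 (0.271 km) < 6 (0.372 km) < 5 (0.475 km) < 2 (0.596 km) < 3 (0.739 km) < 4 (0.927 km) < …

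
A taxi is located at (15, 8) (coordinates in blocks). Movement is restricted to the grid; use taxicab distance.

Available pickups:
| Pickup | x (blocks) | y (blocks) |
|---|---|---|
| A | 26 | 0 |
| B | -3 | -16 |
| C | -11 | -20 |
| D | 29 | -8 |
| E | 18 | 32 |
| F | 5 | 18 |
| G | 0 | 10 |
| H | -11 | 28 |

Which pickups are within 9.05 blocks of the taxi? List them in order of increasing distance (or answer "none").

none

Distances from (15, 8):
A: |11| + |-8| = 11 + 8 = 19 blocks
B: |-18| + |-24| = 18 + 24 = 42 blocks
C: |-26| + |-28| = 26 + 28 = 54 blocks
D: |14| + |-16| = 14 + 16 = 30 blocks
E: |3| + |24| = 3 + 24 = 27 blocks
F: |-10| + |10| = 10 + 10 = 20 blocks
G: |-15| + |2| = 15 + 2 = 17 blocks
H: |-26| + |20| = 26 + 20 = 46 blocks
Threshold 9.05 blocks: none within range.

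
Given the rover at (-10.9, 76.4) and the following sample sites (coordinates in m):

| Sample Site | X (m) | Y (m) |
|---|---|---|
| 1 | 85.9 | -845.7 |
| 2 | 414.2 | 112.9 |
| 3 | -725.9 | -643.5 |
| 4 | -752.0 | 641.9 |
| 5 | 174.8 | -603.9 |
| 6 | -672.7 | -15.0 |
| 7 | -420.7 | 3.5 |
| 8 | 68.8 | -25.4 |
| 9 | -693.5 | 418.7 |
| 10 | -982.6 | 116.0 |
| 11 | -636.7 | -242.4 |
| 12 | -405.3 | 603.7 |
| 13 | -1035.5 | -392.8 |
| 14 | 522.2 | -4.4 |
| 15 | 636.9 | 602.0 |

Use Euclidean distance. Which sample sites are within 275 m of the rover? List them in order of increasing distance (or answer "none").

8

Distances from (-10.9, 76.4):
1: √((96.8)² + (-922.1)²) = √(9370.240 + 850268.410) = 927.2 m
2: √((425.1)² + (36.5)²) = √(180710.010 + 1332.250) = 426.7 m
3: √((-715.0)² + (-719.9)²) = √(511225.000 + 518256.010) = 1014.6 m
4: √((-741.1)² + (565.5)²) = √(549229.210 + 319790.250) = 932.2 m
5: √((185.7)² + (-680.3)²) = √(34484.490 + 462808.090) = 705.2 m
6: √((-661.8)² + (-91.4)²) = √(437979.240 + 8353.960) = 668.1 m
7: √((-409.8)² + (-72.9)²) = √(167936.040 + 5314.410) = 416.2 m
8: √((79.7)² + (-101.8)²) = √(6352.090 + 10363.240) = 129.3 m
9: √((-682.6)² + (342.3)²) = √(465942.760 + 117169.290) = 763.6 m
10: √((-971.7)² + (39.6)²) = √(944200.890 + 1568.160) = 972.5 m
11: √((-625.8)² + (-318.8)²) = √(391625.640 + 101633.440) = 702.3 m
12: √((-394.4)² + (527.3)²) = √(155551.360 + 278045.290) = 658.5 m
13: √((-1024.6)² + (-469.2)²) = √(1049805.160 + 220148.640) = 1126.9 m
14: √((533.1)² + (-80.8)²) = √(284195.610 + 6528.640) = 539.2 m
15: √((647.8)² + (525.6)²) = √(419644.840 + 276255.360) = 834.2 m
Threshold 275 m: 8 (129.3 m) is within range.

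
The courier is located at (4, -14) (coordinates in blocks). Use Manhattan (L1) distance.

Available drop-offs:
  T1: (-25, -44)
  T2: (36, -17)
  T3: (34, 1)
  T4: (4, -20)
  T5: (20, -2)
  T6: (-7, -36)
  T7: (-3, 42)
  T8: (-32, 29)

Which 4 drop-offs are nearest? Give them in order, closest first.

T4, T5, T6, T2

Distances from (4, -14):
T1: |-29| + |-30| = 29 + 30 = 59 blocks
T2: |32| + |-3| = 32 + 3 = 35 blocks
T3: |30| + |15| = 30 + 15 = 45 blocks
T4: |0| + |-6| = 0 + 6 = 6 blocks
T5: |16| + |12| = 16 + 12 = 28 blocks
T6: |-11| + |-22| = 11 + 22 = 33 blocks
T7: |-7| + |56| = 7 + 56 = 63 blocks
T8: |-36| + |43| = 36 + 43 = 79 blocks
Sorted: T4 (6 blocks) < T5 (28 blocks) < T6 (33 blocks) < T2 (35 blocks) < T3 (45 blocks) < T1 (59 blocks) < …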